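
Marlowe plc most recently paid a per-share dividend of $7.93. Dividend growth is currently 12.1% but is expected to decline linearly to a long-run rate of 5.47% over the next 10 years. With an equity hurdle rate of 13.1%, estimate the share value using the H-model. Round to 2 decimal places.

H-model: P₀ = D₀[(1+g_L) + H(g_S−g_L)]/(r−g_L), with H = 10/2 = 5.
P₀ = 7.93 × [(1+0.0547) + 5×(0.121−0.0547)] / (0.131−0.0547)
   = 7.93 × 1.3862 / 0.0763 = 144.0703

$144.07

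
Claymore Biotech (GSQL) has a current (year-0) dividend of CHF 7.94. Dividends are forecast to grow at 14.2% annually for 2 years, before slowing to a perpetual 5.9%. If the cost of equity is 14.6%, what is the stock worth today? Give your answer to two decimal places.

CHF 111.77

Two-stage DDM. Project D₁…D_2 at 0.142, terminal growth 0.059, discount at r = 0.146.
D_1 = 9.0675
D_2 = 10.3551
Terminal value at t=2: TV = D_3/(r−g) = 10.9660/(0.146−0.059) = 126.0461
P₀ = 9.0675/(1+0.146)^1 + 10.3551/(1+0.146)^2 + 126.0461/(1+0.146)^2 = 111.7724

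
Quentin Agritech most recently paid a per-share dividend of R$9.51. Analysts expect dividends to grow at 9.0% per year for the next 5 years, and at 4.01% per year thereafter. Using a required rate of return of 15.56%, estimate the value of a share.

R$103.98

Two-stage DDM. Project D₁…D_5 at 0.09, terminal growth 0.0401, discount at r = 0.1556.
D_1 = 10.3659
D_2 = 11.2988
D_3 = 12.3157
D_4 = 13.4241
D_5 = 14.6323
Terminal value at t=5: TV = D_6/(r−g) = 15.2191/(0.1556−0.0401) = 131.7668
P₀ = 10.3659/(1+0.1556)^1 + 11.2988/(1+0.1556)^2 + 12.3157/(1+0.1556)^3 + 13.4241/(1+0.1556)^4 + 14.6323/(1+0.1556)^5 + 131.7668/(1+0.1556)^5 = 103.9790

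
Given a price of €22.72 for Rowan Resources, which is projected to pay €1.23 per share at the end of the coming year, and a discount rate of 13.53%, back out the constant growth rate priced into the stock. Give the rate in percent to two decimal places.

From P₀ = D₁/(r − g), the implied growth is g = r − D₁/P₀.
g = 0.1353 − 1.23/22.72 = 0.1353 − 0.05414 = 0.08116

8.12%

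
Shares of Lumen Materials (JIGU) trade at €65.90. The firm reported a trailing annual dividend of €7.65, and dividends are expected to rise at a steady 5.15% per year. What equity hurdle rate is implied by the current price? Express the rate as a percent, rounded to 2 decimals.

Rearranging the constant-growth DDM: r = D₁/P₀ + g.
D₁ = 7.65 × (1 + 0.0515) = 8.0440.
r = 8.0440 / 65.90 + 0.0515 = 0.12206 + 0.0515 = 0.17356

17.36%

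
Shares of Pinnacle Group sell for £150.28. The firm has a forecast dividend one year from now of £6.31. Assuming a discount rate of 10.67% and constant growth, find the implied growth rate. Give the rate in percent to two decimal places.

6.47%

From P₀ = D₁/(r − g), the implied growth is g = r − D₁/P₀.
g = 0.1067 − 6.31/150.28 = 0.1067 − 0.04199 = 0.06471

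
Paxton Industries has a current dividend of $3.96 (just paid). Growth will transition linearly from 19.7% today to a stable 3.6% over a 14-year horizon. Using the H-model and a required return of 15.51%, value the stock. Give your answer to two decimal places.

$71.92

H-model: P₀ = D₀[(1+g_L) + H(g_S−g_L)]/(r−g_L), with H = 14/2 = 7.
P₀ = 3.96 × [(1+0.036) + 7×(0.197−0.036)] / (0.1551−0.036)
   = 3.96 × 2.1630 / 0.1191 = 71.9184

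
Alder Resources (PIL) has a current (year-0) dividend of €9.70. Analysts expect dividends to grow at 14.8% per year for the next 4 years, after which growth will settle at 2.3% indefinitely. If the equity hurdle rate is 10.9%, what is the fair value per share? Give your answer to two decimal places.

€174.83

Two-stage DDM. Project D₁…D_4 at 0.148, terminal growth 0.023, discount at r = 0.109.
D_1 = 11.1356
D_2 = 12.7837
D_3 = 14.6757
D_4 = 16.8476
Terminal value at t=4: TV = D_5/(r−g) = 17.2351/(0.109−0.023) = 200.4087
P₀ = 11.1356/(1+0.109)^1 + 12.7837/(1+0.109)^2 + 14.6757/(1+0.109)^3 + 16.8476/(1+0.109)^4 + 200.4087/(1+0.109)^4 = 174.8255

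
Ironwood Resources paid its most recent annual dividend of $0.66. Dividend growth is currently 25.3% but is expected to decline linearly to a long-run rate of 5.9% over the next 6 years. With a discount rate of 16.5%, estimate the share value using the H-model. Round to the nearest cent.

$10.22

H-model: P₀ = D₀[(1+g_L) + H(g_S−g_L)]/(r−g_L), with H = 6/2 = 3.
P₀ = 0.66 × [(1+0.059) + 3×(0.253−0.059)] / (0.165−0.059)
   = 0.66 × 1.6410 / 0.106 = 10.2175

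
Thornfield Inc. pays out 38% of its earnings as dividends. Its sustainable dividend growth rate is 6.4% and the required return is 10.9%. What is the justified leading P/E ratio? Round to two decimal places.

8.44

Justified leading P/E = b/(r−g) = 0.38/(0.109−0.064) = 8.4444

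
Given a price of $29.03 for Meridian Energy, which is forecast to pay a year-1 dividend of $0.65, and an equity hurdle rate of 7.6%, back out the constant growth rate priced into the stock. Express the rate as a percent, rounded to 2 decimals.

From P₀ = D₁/(r − g), the implied growth is g = r − D₁/P₀.
g = 0.076 − 0.65/29.03 = 0.076 − 0.02239 = 0.05361

5.36%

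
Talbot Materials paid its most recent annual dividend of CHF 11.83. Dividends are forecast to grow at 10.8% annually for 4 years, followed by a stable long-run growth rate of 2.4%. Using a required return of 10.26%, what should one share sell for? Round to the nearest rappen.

Two-stage DDM. Project D₁…D_4 at 0.108, terminal growth 0.024, discount at r = 0.1026.
D_1 = 13.1076
D_2 = 14.5233
D_3 = 16.0918
D_4 = 17.8297
Terminal value at t=4: TV = D_5/(r−g) = 18.2576/(0.1026−0.024) = 232.2850
P₀ = 13.1076/(1+0.1026)^1 + 14.5233/(1+0.1026)^2 + 16.0918/(1+0.1026)^3 + 17.8297/(1+0.1026)^4 + 232.2850/(1+0.1026)^4 = 205.0648

CHF 205.06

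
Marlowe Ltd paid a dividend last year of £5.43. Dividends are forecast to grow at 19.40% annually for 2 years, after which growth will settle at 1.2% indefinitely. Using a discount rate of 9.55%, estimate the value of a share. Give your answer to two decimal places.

£90.55

Two-stage DDM. Project D₁…D_2 at 0.194, terminal growth 0.012, discount at r = 0.0955.
D_1 = 6.4834
D_2 = 7.7412
Terminal value at t=2: TV = D_3/(r−g) = 7.8341/(0.0955−0.012) = 93.8215
P₀ = 6.4834/(1+0.0955)^1 + 7.7412/(1+0.0955)^2 + 93.8215/(1+0.0955)^2 = 90.5454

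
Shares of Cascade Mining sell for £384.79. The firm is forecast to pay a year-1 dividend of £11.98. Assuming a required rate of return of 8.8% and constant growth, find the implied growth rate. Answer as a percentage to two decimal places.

From P₀ = D₁/(r − g), the implied growth is g = r − D₁/P₀.
g = 0.088 − 11.98/384.79 = 0.088 − 0.03113 = 0.05687

5.69%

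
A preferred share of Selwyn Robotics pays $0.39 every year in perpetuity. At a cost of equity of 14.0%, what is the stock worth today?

Zero-growth DDM (perpetuity): P₀ = D/r = 0.39 / 0.14 = 2.7857

$2.79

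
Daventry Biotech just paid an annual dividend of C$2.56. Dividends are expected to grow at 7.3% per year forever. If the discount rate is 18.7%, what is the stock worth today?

Gordon growth model: P₀ = D₁/(r − g). D₁ = 2.56 × (1 + 0.073) = 2.7469.
P₀ = 2.7469 / (0.187 − 0.073) = 2.7469 / 0.114 = 24.0954

C$24.10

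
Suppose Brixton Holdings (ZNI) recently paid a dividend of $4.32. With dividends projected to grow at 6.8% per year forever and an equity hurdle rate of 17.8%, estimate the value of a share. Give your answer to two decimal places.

Gordon growth model: P₀ = D₁/(r − g). D₁ = 4.32 × (1 + 0.068) = 4.6138.
P₀ = 4.6138 / (0.178 − 0.068) = 4.6138 / 0.11 = 41.9433

$41.94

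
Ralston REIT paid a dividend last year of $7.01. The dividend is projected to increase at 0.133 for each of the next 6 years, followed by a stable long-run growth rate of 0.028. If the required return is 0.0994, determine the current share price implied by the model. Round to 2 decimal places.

$167.70

Two-stage DDM. Project D₁…D_6 at 0.133, terminal growth 0.028, discount at r = 0.0994.
D_1 = 7.9423
D_2 = 8.9987
D_3 = 10.1955
D_4 = 11.5515
D_5 = 13.0878
D_6 = 14.8285
Terminal value at t=6: TV = D_7/(r−g) = 15.2437/(0.0994−0.028) = 213.4973
P₀ = 7.9423/(1+0.0994)^1 + 8.9987/(1+0.0994)^2 + 10.1955/(1+0.0994)^3 + 11.5515/(1+0.0994)^4 + 13.0878/(1+0.0994)^5 + 14.8285/(1+0.0994)^6 + 213.4973/(1+0.0994)^6 = 167.7042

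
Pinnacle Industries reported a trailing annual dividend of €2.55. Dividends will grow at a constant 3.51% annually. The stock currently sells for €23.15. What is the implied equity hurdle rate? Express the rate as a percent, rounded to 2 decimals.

14.91%

Rearranging the constant-growth DDM: r = D₁/P₀ + g.
D₁ = 2.55 × (1 + 0.0351) = 2.6395.
r = 2.6395 / 23.15 + 0.0351 = 0.11402 + 0.0351 = 0.14912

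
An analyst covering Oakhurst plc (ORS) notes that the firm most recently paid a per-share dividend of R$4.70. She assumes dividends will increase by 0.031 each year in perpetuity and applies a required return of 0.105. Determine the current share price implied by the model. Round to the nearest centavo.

Gordon growth model: P₀ = D₁/(r − g). D₁ = 4.70 × (1 + 0.031) = 4.8457.
P₀ = 4.8457 / (0.105 − 0.031) = 4.8457 / 0.074 = 65.4824

R$65.48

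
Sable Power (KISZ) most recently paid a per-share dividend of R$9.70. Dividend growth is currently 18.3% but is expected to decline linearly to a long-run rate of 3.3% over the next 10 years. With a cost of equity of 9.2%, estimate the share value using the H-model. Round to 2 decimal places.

H-model: P₀ = D₀[(1+g_L) + H(g_S−g_L)]/(r−g_L), with H = 10/2 = 5.
P₀ = 9.70 × [(1+0.033) + 5×(0.183−0.033)] / (0.092−0.033)
   = 9.70 × 1.7830 / 0.059 = 293.1373

R$293.14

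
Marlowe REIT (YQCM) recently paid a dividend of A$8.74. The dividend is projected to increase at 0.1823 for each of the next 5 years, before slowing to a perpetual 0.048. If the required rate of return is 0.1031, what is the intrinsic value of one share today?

Two-stage DDM. Project D₁…D_5 at 0.1823, terminal growth 0.048, discount at r = 0.1031.
D_1 = 10.3333
D_2 = 12.2171
D_3 = 14.4442
D_4 = 17.0774
D_5 = 20.1906
Terminal value at t=5: TV = D_6/(r−g) = 21.1598/(0.1031−0.048) = 384.0251
P₀ = 10.3333/(1+0.1031)^1 + 12.2171/(1+0.1031)^2 + 14.4442/(1+0.1031)^3 + 17.0774/(1+0.1031)^4 + 20.1906/(1+0.1031)^5 + 384.0251/(1+0.1031)^5 = 289.1813

A$289.18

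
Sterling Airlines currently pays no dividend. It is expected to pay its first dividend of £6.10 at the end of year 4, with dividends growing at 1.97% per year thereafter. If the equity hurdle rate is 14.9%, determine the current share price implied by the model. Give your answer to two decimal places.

Deferred-dividend DDM. At t=3 the remaining stream is a growing perpetuity with first payment D_4 = 6.10.
V_3 = D_4/(r−g) = 6.10/(0.149−0.0197) = 47.1771
P₀ = V_3/(1+r)^3 = 47.1771/(1+0.149)^3 = 31.1008

£31.10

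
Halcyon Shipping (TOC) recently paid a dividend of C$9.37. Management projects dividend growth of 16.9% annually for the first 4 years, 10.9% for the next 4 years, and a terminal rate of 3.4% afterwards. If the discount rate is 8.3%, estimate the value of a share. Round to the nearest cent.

C$394.68

Three-stage DDM. Project D₁…D_8; terminal Gordon value at t=8 with g = 0.034; discount at r = 0.083.
D_1 = 10.9535
D_2 = 12.8047
D_3 = 14.9687
D_4 = 17.4984
D_5 = 19.4057
D_6 = 21.5209
D_7 = 23.8667
D_8 = 26.4682
TV_8 = 27.3681/(0.083−0.034) = 558.5323
P₀ = Σ Dₜ/(1+r)ᵗ + TV_8/(1+r)^8 = 394.6778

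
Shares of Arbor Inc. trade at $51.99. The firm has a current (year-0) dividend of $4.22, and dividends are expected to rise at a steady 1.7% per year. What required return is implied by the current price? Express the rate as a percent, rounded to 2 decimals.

9.95%

Rearranging the constant-growth DDM: r = D₁/P₀ + g.
D₁ = 4.22 × (1 + 0.017) = 4.2917.
r = 4.2917 / 51.99 + 0.017 = 0.08255 + 0.017 = 0.09955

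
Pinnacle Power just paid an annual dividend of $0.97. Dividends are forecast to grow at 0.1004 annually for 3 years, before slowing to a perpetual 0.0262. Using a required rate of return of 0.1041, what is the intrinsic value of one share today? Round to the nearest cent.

$15.54

Two-stage DDM. Project D₁…D_3 at 0.1004, terminal growth 0.0262, discount at r = 0.1041.
D_1 = 1.0674
D_2 = 1.1746
D_3 = 1.2925
Terminal value at t=3: TV = D_4/(r−g) = 1.3263/(0.1041−0.0262) = 17.0262
P₀ = 1.0674/(1+0.1041)^1 + 1.1746/(1+0.1041)^2 + 1.2925/(1+0.1041)^3 + 17.0262/(1+0.1041)^3 = 15.5406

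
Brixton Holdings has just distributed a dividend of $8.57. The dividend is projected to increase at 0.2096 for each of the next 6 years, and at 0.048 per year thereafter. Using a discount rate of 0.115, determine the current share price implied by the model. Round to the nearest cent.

$287.55

Two-stage DDM. Project D₁…D_6 at 0.2096, terminal growth 0.048, discount at r = 0.115.
D_1 = 10.3663
D_2 = 12.5390
D_3 = 15.1672
D_4 = 18.3463
D_5 = 22.1917
D_6 = 26.8430
Terminal value at t=6: TV = D_7/(r−g) = 28.1315/(0.115−0.048) = 419.8730
P₀ = 10.3663/(1+0.115)^1 + 12.5390/(1+0.115)^2 + 15.1672/(1+0.115)^3 + 18.3463/(1+0.115)^4 + 22.1917/(1+0.115)^5 + 26.8430/(1+0.115)^6 + 419.8730/(1+0.115)^6 = 287.5498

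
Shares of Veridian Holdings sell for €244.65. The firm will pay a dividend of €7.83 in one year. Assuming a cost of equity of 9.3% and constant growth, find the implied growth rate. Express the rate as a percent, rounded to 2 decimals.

From P₀ = D₁/(r − g), the implied growth is g = r − D₁/P₀.
g = 0.093 − 7.83/244.65 = 0.093 − 0.03200 = 0.06100

6.10%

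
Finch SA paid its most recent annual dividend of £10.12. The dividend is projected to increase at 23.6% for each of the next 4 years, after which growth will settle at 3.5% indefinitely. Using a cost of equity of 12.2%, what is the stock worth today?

Two-stage DDM. Project D₁…D_4 at 0.236, terminal growth 0.035, discount at r = 0.122.
D_1 = 12.5083
D_2 = 15.4603
D_3 = 19.1089
D_4 = 23.6186
Terminal value at t=4: TV = D_5/(r−g) = 24.4453/(0.122−0.035) = 280.9801
P₀ = 12.5083/(1+0.122)^1 + 15.4603/(1+0.122)^2 + 19.1089/(1+0.122)^3 + 23.6186/(1+0.122)^4 + 280.9801/(1+0.122)^4 = 229.1593

£229.16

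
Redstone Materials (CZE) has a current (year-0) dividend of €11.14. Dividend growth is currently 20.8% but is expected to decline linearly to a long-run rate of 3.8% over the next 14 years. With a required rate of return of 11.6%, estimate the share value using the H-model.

€318.20

H-model: P₀ = D₀[(1+g_L) + H(g_S−g_L)]/(r−g_L), with H = 14/2 = 7.
P₀ = 11.14 × [(1+0.038) + 7×(0.208−0.038)] / (0.116−0.038)
   = 11.14 × 2.2280 / 0.078 = 318.2041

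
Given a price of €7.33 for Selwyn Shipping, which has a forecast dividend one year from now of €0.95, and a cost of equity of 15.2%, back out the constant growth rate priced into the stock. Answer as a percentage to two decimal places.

From P₀ = D₁/(r − g), the implied growth is g = r − D₁/P₀.
g = 0.152 − 0.95/7.33 = 0.152 − 0.12960 = 0.02240

2.24%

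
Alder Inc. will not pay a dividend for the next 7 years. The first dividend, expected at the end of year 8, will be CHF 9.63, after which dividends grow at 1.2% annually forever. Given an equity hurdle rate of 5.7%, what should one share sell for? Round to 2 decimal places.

Deferred-dividend DDM. At t=7 the remaining stream is a growing perpetuity with first payment D_8 = 9.63.
V_7 = D_8/(r−g) = 9.63/(0.057−0.012) = 214.0000
P₀ = V_7/(1+r)^7 = 214.0000/(1+0.057)^7 = 145.1740

CHF 145.17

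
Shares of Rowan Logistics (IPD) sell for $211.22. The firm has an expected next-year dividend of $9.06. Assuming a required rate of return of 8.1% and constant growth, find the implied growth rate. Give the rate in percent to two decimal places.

From P₀ = D₁/(r − g), the implied growth is g = r − D₁/P₀.
g = 0.081 − 9.06/211.22 = 0.081 − 0.04289 = 0.03811

3.81%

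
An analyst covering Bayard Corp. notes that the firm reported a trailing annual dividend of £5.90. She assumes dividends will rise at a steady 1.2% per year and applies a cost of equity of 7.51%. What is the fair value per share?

£94.62

Gordon growth model: P₀ = D₁/(r − g). D₁ = 5.90 × (1 + 0.012) = 5.9708.
P₀ = 5.9708 / (0.0751 − 0.012) = 5.9708 / 0.0631 = 94.6244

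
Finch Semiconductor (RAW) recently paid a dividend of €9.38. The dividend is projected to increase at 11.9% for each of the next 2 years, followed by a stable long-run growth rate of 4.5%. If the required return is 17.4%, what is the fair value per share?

Two-stage DDM. Project D₁…D_2 at 0.119, terminal growth 0.045, discount at r = 0.174.
D_1 = 10.4962
D_2 = 11.7453
Terminal value at t=2: TV = D_3/(r−g) = 12.2738/(0.174−0.045) = 95.1458
P₀ = 10.4962/(1+0.174)^1 + 11.7453/(1+0.174)^2 + 95.1458/(1+0.174)^2 = 86.4947

€86.49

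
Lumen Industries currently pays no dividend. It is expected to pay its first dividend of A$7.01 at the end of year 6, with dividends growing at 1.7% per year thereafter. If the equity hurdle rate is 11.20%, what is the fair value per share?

Deferred-dividend DDM. At t=5 the remaining stream is a growing perpetuity with first payment D_6 = 7.01.
V_5 = D_6/(r−g) = 7.01/(0.112−0.017) = 73.7895
P₀ = V_5/(1+r)^5 = 73.7895/(1+0.112)^5 = 43.3981

A$43.40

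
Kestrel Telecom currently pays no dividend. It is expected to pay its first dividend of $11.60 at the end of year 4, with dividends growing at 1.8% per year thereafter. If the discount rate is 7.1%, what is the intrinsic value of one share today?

$178.16

Deferred-dividend DDM. At t=3 the remaining stream is a growing perpetuity with first payment D_4 = 11.60.
V_3 = D_4/(r−g) = 11.60/(0.071−0.018) = 218.8679
P₀ = V_3/(1+r)^3 = 218.8679/(1+0.071)^3 = 178.1614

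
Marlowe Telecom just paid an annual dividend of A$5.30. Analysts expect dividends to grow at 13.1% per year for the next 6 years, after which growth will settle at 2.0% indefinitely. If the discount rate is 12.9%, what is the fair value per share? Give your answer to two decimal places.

A$82.12

Two-stage DDM. Project D₁…D_6 at 0.131, terminal growth 0.02, discount at r = 0.129.
D_1 = 5.9943
D_2 = 6.7796
D_3 = 7.6677
D_4 = 8.6721
D_5 = 9.8082
D_6 = 11.0931
Terminal value at t=6: TV = D_7/(r−g) = 11.3149/(0.129−0.02) = 103.8066
P₀ = 5.9943/(1+0.129)^1 + 6.7796/(1+0.129)^2 + 7.6677/(1+0.129)^3 + 8.6721/(1+0.129)^4 + 9.8082/(1+0.129)^5 + 11.0931/(1+0.129)^6 + 103.8066/(1+0.129)^6 = 82.1236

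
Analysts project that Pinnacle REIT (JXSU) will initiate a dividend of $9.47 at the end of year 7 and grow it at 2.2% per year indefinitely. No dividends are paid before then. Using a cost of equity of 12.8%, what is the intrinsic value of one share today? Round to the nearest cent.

Deferred-dividend DDM. At t=6 the remaining stream is a growing perpetuity with first payment D_7 = 9.47.
V_6 = D_7/(r−g) = 9.47/(0.128−0.022) = 89.3396
P₀ = V_6/(1+r)^6 = 89.3396/(1+0.128)^6 = 43.3700

$43.37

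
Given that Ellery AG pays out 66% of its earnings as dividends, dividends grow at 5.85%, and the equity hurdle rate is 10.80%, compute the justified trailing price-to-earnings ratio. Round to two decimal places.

Justified trailing P/E = b(1+g)/(r−g) = 0.66×(1+0.0585)/(0.108−0.0585) = 14.1133

14.11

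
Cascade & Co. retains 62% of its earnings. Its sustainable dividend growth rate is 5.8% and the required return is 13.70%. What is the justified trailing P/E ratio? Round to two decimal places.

5.09

Payout ratio b = 1 − 0.62 = 0.38.
Justified trailing P/E = b(1+g)/(r−g) = 0.38×(1+0.058)/(0.137−0.058) = 5.0891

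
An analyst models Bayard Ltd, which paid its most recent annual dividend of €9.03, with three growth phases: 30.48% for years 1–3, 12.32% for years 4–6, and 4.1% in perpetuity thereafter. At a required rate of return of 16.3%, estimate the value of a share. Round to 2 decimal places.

€167.96

Three-stage DDM. Project D₁…D_6; terminal Gordon value at t=6 with g = 0.041; discount at r = 0.163.
D_1 = 11.7823
D_2 = 15.3736
D_3 = 20.0595
D_4 = 22.5308
D_5 = 25.3066
D_6 = 28.4244
TV_6 = 29.5898/(0.163−0.041) = 242.5391
P₀ = Σ Dₜ/(1+r)ᵗ + TV_6/(1+r)^6 = 167.9638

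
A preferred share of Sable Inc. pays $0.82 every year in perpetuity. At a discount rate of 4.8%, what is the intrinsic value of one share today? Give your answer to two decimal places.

$17.08

Zero-growth DDM (perpetuity): P₀ = D/r = 0.82 / 0.048 = 17.0833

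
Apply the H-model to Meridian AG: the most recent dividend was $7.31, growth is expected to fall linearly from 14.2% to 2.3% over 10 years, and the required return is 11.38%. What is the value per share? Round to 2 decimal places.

$130.26

H-model: P₀ = D₀[(1+g_L) + H(g_S−g_L)]/(r−g_L), with H = 10/2 = 5.
P₀ = 7.31 × [(1+0.023) + 5×(0.142−0.023)] / (0.1138−0.023)
   = 7.31 × 1.6180 / 0.0908 = 130.2597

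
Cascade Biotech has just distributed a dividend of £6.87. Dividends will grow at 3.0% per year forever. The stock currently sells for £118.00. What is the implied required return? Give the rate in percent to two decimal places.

Rearranging the constant-growth DDM: r = D₁/P₀ + g.
D₁ = 6.87 × (1 + 0.03) = 7.0761.
r = 7.0761 / 118.00 + 0.03 = 0.05997 + 0.03 = 0.08997

9.00%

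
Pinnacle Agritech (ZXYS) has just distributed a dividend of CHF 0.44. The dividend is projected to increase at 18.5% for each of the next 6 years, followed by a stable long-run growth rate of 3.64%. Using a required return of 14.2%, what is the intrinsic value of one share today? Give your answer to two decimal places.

CHF 8.40

Two-stage DDM. Project D₁…D_6 at 0.185, terminal growth 0.0364, discount at r = 0.142.
D_1 = 0.5214
D_2 = 0.6179
D_3 = 0.7322
D_4 = 0.8676
D_5 = 1.0281
D_6 = 1.2183
Terminal value at t=6: TV = D_7/(r−g) = 1.2627/(0.142−0.0364) = 11.9571
P₀ = 0.5214/(1+0.142)^1 + 0.6179/(1+0.142)^2 + 0.7322/(1+0.142)^3 + 0.8676/(1+0.142)^4 + 1.0281/(1+0.142)^5 + 1.2183/(1+0.142)^6 + 11.9571/(1+0.142)^6 = 8.4011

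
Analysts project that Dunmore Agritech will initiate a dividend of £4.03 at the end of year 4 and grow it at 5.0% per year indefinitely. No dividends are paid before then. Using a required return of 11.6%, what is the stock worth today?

£43.93

Deferred-dividend DDM. At t=3 the remaining stream is a growing perpetuity with first payment D_4 = 4.03.
V_3 = D_4/(r−g) = 4.03/(0.116−0.05) = 61.0606
P₀ = V_3/(1+r)^3 = 61.0606/(1+0.116)^3 = 43.9307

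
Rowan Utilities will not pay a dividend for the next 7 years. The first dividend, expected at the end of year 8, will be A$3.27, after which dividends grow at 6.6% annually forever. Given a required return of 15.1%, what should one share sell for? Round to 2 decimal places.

Deferred-dividend DDM. At t=7 the remaining stream is a growing perpetuity with first payment D_8 = 3.27.
V_7 = D_8/(r−g) = 3.27/(0.151−0.066) = 38.4706
P₀ = V_7/(1+r)^7 = 38.4706/(1+0.151)^7 = 14.3748

A$14.37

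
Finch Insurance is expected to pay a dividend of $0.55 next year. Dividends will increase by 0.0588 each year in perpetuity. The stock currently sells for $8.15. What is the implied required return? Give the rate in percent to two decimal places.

12.63%

Rearranging the constant-growth DDM: r = D₁/P₀ + g.
r = 0.5500 / 8.15 + 0.0588 = 0.06748 + 0.0588 = 0.12628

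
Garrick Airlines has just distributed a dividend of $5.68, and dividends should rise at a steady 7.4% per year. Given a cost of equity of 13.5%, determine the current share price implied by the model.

Gordon growth model: P₀ = D₁/(r − g). D₁ = 5.68 × (1 + 0.074) = 6.1003.
P₀ = 6.1003 / (0.135 − 0.074) = 6.1003 / 0.061 = 100.0052

$100.01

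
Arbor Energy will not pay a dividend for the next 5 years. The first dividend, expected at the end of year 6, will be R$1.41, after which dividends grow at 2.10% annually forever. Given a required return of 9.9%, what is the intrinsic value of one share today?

Deferred-dividend DDM. At t=5 the remaining stream is a growing perpetuity with first payment D_6 = 1.41.
V_5 = D_6/(r−g) = 1.41/(0.099−0.021) = 18.0769
P₀ = V_5/(1+r)^5 = 18.0769/(1+0.099)^5 = 11.2755

R$11.28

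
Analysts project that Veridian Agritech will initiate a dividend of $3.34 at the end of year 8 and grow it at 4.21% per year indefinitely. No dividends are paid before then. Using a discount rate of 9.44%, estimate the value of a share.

$33.96

Deferred-dividend DDM. At t=7 the remaining stream is a growing perpetuity with first payment D_8 = 3.34.
V_7 = D_8/(r−g) = 3.34/(0.0944−0.0421) = 63.8623
P₀ = V_7/(1+r)^7 = 63.8623/(1+0.0944)^7 = 33.9635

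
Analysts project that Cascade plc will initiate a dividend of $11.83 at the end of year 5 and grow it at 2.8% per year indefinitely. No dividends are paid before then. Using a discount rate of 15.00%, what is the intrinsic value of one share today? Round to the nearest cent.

$55.44

Deferred-dividend DDM. At t=4 the remaining stream is a growing perpetuity with first payment D_5 = 11.83.
V_4 = D_5/(r−g) = 11.83/(0.15−0.028) = 96.9672
P₀ = V_4/(1+r)^4 = 96.9672/(1+0.15)^4 = 55.4413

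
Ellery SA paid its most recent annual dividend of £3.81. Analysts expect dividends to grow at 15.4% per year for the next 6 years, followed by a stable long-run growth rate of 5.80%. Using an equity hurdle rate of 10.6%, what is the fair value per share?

Two-stage DDM. Project D₁…D_6 at 0.154, terminal growth 0.058, discount at r = 0.106.
D_1 = 4.3967
D_2 = 5.0738
D_3 = 5.8552
D_4 = 6.7569
D_5 = 7.7975
D_6 = 8.9983
Terminal value at t=6: TV = D_7/(r−g) = 9.5202/(0.106−0.058) = 198.3372
P₀ = 4.3967/(1+0.106)^1 + 5.0738/(1+0.106)^2 + 5.8552/(1+0.106)^3 + 6.7569/(1+0.106)^4 + 7.7975/(1+0.106)^5 + 8.9983/(1+0.106)^6 + 198.3372/(1+0.106)^6 = 134.9559

£134.96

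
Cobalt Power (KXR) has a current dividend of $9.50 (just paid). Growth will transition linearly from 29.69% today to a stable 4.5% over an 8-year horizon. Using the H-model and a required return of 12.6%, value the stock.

$240.74

H-model: P₀ = D₀[(1+g_L) + H(g_S−g_L)]/(r−g_L), with H = 8/2 = 4.
P₀ = 9.50 × [(1+0.045) + 4×(0.2969−0.045)] / (0.126−0.045)
   = 9.50 × 2.0526 / 0.081 = 240.7370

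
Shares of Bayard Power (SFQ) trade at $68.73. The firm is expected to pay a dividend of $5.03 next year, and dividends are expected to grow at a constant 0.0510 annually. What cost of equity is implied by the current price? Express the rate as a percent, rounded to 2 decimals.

Rearranging the constant-growth DDM: r = D₁/P₀ + g.
r = 5.0300 / 68.73 + 0.051 = 0.07318 + 0.051 = 0.12418

12.42%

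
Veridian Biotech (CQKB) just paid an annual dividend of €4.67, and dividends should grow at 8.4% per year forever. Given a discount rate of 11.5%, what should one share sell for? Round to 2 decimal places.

€163.30

Gordon growth model: P₀ = D₁/(r − g). D₁ = 4.67 × (1 + 0.084) = 5.0623.
P₀ = 5.0623 / (0.115 − 0.084) = 5.0623 / 0.031 = 163.2994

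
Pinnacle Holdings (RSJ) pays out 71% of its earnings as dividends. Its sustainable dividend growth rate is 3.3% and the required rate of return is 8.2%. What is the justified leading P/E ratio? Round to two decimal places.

Justified leading P/E = b/(r−g) = 0.71/(0.082−0.033) = 14.4898

14.49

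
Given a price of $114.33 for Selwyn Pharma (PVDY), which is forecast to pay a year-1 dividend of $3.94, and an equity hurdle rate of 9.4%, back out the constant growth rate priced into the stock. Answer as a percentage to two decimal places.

From P₀ = D₁/(r − g), the implied growth is g = r − D₁/P₀.
g = 0.094 − 3.94/114.33 = 0.094 − 0.03446 = 0.05954

5.95%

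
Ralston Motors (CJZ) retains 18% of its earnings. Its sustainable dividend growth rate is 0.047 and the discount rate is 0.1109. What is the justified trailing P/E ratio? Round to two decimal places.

13.44

Payout ratio b = 1 − 0.18 = 0.82.
Justified trailing P/E = b(1+g)/(r−g) = 0.82×(1+0.047)/(0.1109−0.047) = 13.4357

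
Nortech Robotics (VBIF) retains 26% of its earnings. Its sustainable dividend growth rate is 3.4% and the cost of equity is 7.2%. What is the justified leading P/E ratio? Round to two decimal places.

Payout ratio b = 1 − 0.26 = 0.74.
Justified leading P/E = b/(r−g) = 0.74/(0.072−0.034) = 19.4737

19.47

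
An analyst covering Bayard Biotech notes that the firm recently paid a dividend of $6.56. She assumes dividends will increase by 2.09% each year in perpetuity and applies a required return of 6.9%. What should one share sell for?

$139.23

Gordon growth model: P₀ = D₁/(r − g). D₁ = 6.56 × (1 + 0.0209) = 6.6971.
P₀ = 6.6971 / (0.069 − 0.0209) = 6.6971 / 0.0481 = 139.2329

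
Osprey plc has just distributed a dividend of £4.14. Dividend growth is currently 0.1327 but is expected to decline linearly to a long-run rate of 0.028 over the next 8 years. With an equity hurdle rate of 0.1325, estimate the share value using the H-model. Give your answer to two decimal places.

£57.32

H-model: P₀ = D₀[(1+g_L) + H(g_S−g_L)]/(r−g_L), with H = 8/2 = 4.
P₀ = 4.14 × [(1+0.028) + 4×(0.1327−0.028)] / (0.1325−0.028)
   = 4.14 × 1.4468 / 0.1045 = 57.3182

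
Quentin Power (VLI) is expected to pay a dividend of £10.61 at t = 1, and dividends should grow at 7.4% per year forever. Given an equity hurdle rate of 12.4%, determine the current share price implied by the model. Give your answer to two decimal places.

£212.20

Gordon growth model: P₀ = D₁/(r − g), with D₁ = 10.61 given directly.
P₀ = 10.6100 / (0.124 − 0.074) = 10.6100 / 0.05 = 212.2000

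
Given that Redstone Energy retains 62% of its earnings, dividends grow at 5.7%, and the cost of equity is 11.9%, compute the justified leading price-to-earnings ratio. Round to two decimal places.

Payout ratio b = 1 − 0.62 = 0.38.
Justified leading P/E = b/(r−g) = 0.38/(0.119−0.057) = 6.1290

6.13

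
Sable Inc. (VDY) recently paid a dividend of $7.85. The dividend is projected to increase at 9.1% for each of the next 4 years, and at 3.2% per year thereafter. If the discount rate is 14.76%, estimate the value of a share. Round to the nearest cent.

$84.96

Two-stage DDM. Project D₁…D_4 at 0.091, terminal growth 0.032, discount at r = 0.1476.
D_1 = 8.5643
D_2 = 9.3437
D_3 = 10.1940
D_4 = 11.1216
Terminal value at t=4: TV = D_5/(r−g) = 11.4775/(0.1476−0.032) = 99.2866
P₀ = 8.5643/(1+0.1476)^1 + 9.3437/(1+0.1476)^2 + 10.1940/(1+0.1476)^3 + 11.1216/(1+0.1476)^4 + 99.2866/(1+0.1476)^4 = 84.9584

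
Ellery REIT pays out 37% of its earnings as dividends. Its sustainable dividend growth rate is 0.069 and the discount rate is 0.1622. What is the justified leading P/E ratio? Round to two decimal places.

Justified leading P/E = b/(r−g) = 0.37/(0.1622−0.069) = 3.9700

3.97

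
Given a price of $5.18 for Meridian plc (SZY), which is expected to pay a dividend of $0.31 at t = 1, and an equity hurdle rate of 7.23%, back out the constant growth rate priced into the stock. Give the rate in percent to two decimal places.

From P₀ = D₁/(r − g), the implied growth is g = r − D₁/P₀.
g = 0.0723 − 0.31/5.18 = 0.0723 − 0.05985 = 0.01245

1.25%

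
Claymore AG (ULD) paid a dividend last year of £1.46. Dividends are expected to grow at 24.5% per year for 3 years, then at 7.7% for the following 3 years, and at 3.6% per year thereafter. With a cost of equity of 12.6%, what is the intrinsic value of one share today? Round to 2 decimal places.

£30.67

Three-stage DDM. Project D₁…D_6; terminal Gordon value at t=6 with g = 0.036; discount at r = 0.126.
D_1 = 1.8177
D_2 = 2.2630
D_3 = 2.8175
D_4 = 3.0344
D_5 = 3.2681
D_6 = 3.5197
TV_6 = 3.6464/(0.126−0.036) = 40.5159
P₀ = Σ Dₜ/(1+r)ᵗ + TV_6/(1+r)^6 = 30.6719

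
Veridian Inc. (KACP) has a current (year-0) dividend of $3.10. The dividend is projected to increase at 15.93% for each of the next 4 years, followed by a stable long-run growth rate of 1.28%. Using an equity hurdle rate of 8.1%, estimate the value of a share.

$75.71

Two-stage DDM. Project D₁…D_4 at 0.1593, terminal growth 0.0128, discount at r = 0.081.
D_1 = 3.5938
D_2 = 4.1663
D_3 = 4.8300
D_4 = 5.5994
Terminal value at t=4: TV = D_5/(r−g) = 5.6711/(0.081−0.0128) = 83.1542
P₀ = 3.5938/(1+0.081)^1 + 4.1663/(1+0.081)^2 + 4.8300/(1+0.081)^3 + 5.5994/(1+0.081)^4 + 83.1542/(1+0.081)^4 = 75.7090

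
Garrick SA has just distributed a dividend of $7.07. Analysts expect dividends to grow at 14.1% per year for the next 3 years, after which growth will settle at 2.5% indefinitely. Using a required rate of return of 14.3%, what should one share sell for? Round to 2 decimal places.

Two-stage DDM. Project D₁…D_3 at 0.141, terminal growth 0.025, discount at r = 0.143.
D_1 = 8.0669
D_2 = 9.2043
D_3 = 10.5021
Terminal value at t=3: TV = D_4/(r−g) = 10.7647/(0.143−0.025) = 91.2259
P₀ = 8.0669/(1+0.143)^1 + 9.2043/(1+0.143)^2 + 10.5021/(1+0.143)^3 + 91.2259/(1+0.143)^3 = 82.2272

$82.23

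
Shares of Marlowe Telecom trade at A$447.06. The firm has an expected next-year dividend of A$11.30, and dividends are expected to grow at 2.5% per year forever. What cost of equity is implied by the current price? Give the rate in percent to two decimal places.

Rearranging the constant-growth DDM: r = D₁/P₀ + g.
r = 11.3000 / 447.06 + 0.025 = 0.02528 + 0.025 = 0.05028

5.03%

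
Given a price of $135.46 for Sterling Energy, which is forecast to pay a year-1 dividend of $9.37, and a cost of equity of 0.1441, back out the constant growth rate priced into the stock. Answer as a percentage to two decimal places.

7.49%

From P₀ = D₁/(r − g), the implied growth is g = r − D₁/P₀.
g = 0.1441 − 9.37/135.46 = 0.1441 − 0.06917 = 0.07493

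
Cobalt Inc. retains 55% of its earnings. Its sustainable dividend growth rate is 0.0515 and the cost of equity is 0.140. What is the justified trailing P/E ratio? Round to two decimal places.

5.35

Payout ratio b = 1 − 0.55 = 0.45.
Justified trailing P/E = b(1+g)/(r−g) = 0.45×(1+0.0515)/(0.14−0.0515) = 5.3466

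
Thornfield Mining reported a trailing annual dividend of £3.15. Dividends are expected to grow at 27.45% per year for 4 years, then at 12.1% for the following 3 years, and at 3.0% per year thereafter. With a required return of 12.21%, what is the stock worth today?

Three-stage DDM. Project D₁…D_7; terminal Gordon value at t=7 with g = 0.03; discount at r = 0.1221.
D_1 = 4.0147
D_2 = 5.1167
D_3 = 6.5212
D_4 = 8.3113
D_5 = 9.3170
D_6 = 10.4443
D_7 = 11.7081
TV_7 = 12.0594/(0.1221−0.03) = 130.9376
P₀ = Σ Dₜ/(1+r)ᵗ + TV_7/(1+r)^7 = 91.6546

£91.65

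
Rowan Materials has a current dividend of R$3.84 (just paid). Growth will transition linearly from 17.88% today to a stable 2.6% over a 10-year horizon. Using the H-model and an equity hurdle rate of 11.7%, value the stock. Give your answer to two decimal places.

H-model: P₀ = D₀[(1+g_L) + H(g_S−g_L)]/(r−g_L), with H = 10/2 = 5.
P₀ = 3.84 × [(1+0.026) + 5×(0.1788−0.026)] / (0.117−0.026)
   = 3.84 × 1.7900 / 0.091 = 75.5341

R$75.53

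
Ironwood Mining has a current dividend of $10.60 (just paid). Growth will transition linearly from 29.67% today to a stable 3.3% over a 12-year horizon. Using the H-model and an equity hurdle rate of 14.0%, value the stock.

$259.08

H-model: P₀ = D₀[(1+g_L) + H(g_S−g_L)]/(r−g_L), with H = 12/2 = 6.
P₀ = 10.60 × [(1+0.033) + 6×(0.2967−0.033)] / (0.14−0.033)
   = 10.60 × 2.6152 / 0.107 = 259.0759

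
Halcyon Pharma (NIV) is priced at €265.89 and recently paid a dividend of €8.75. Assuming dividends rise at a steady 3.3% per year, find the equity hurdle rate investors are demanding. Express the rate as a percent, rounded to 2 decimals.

Rearranging the constant-growth DDM: r = D₁/P₀ + g.
D₁ = 8.75 × (1 + 0.033) = 9.0387.
r = 9.0387 / 265.89 + 0.033 = 0.03399 + 0.033 = 0.06699

6.70%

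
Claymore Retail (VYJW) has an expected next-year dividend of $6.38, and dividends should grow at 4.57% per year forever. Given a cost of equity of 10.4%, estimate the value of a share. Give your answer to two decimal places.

Gordon growth model: P₀ = D₁/(r − g), with D₁ = 6.38 given directly.
P₀ = 6.3800 / (0.104 − 0.0457) = 6.3800 / 0.0583 = 109.4340

$109.43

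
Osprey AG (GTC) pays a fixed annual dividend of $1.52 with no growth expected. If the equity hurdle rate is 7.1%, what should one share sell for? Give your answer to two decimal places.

Zero-growth DDM (perpetuity): P₀ = D/r = 1.52 / 0.071 = 21.4085

$21.41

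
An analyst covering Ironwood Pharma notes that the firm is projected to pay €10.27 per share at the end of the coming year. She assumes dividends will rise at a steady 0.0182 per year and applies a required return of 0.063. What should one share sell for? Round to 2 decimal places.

Gordon growth model: P₀ = D₁/(r − g), with D₁ = 10.27 given directly.
P₀ = 10.2700 / (0.063 − 0.0182) = 10.2700 / 0.0448 = 229.2411

€229.24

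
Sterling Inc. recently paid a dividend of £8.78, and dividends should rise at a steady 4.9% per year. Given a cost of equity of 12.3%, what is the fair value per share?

£124.46

Gordon growth model: P₀ = D₁/(r − g). D₁ = 8.78 × (1 + 0.049) = 9.2102.
P₀ = 9.2102 / (0.123 − 0.049) = 9.2102 / 0.074 = 124.4624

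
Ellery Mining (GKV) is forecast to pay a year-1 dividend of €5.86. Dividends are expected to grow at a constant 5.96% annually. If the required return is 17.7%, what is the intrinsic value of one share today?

Gordon growth model: P₀ = D₁/(r − g), with D₁ = 5.86 given directly.
P₀ = 5.8600 / (0.177 − 0.0596) = 5.8600 / 0.1174 = 49.9148

€49.91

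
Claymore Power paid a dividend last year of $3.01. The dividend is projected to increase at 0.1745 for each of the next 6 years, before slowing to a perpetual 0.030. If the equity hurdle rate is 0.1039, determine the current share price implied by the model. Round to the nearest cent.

$83.42

Two-stage DDM. Project D₁…D_6 at 0.1745, terminal growth 0.03, discount at r = 0.1039.
D_1 = 3.5352
D_2 = 4.1521
D_3 = 4.8767
D_4 = 5.7277
D_5 = 6.7272
D_6 = 7.9010
Terminal value at t=6: TV = D_7/(r−g) = 8.1381/(0.1039−0.03) = 110.1228
P₀ = 3.5352/(1+0.1039)^1 + 4.1521/(1+0.1039)^2 + 4.8767/(1+0.1039)^3 + 5.7277/(1+0.1039)^4 + 6.7272/(1+0.1039)^5 + 7.9010/(1+0.1039)^6 + 110.1228/(1+0.1039)^6 = 83.4175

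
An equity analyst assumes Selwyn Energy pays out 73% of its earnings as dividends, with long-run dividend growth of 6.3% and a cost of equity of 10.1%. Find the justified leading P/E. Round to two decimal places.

19.21

Justified leading P/E = b/(r−g) = 0.73/(0.101−0.063) = 19.2105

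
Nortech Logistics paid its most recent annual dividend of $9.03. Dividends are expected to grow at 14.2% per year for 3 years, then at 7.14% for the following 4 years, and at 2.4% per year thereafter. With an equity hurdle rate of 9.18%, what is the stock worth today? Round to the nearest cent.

Three-stage DDM. Project D₁…D_7; terminal Gordon value at t=7 with g = 0.024; discount at r = 0.0918.
D_1 = 10.3123
D_2 = 11.7766
D_3 = 13.4489
D_4 = 14.4091
D_5 = 15.4379
D_6 = 16.5402
D_7 = 17.7212
TV_7 = 18.1465/(0.0918−0.024) = 267.6473
P₀ = Σ Dₜ/(1+r)ᵗ + TV_7/(1+r)^7 = 213.8291

$213.83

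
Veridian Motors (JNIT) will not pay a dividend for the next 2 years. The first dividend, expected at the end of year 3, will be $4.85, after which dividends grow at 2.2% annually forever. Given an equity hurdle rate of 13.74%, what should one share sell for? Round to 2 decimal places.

Deferred-dividend DDM. At t=2 the remaining stream is a growing perpetuity with first payment D_3 = 4.85.
V_2 = D_3/(r−g) = 4.85/(0.1374−0.022) = 42.0277
P₀ = V_2/(1+r)^2 = 42.0277/(1+0.1374)^2 = 32.4870

$32.49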